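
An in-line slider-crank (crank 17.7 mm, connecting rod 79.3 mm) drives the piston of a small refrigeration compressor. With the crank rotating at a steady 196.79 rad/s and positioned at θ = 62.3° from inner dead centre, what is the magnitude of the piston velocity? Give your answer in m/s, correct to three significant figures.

3.41

ω = 196.8 rad/s
For an in-line slider-crank, x = r cosθ + √(L² − r² sin²θ), so v = −rω sinθ·[1 + r cosθ/√(L² − r² sin²θ)].
With r = 0.0177 m, L = 0.0793 m, θ = 62.3°: √(L² − r² sin²θ) = 0.077736 m.
v = −0.0177·196.8·0.88539·[1 + 0.0177·0.46484/0.077736] = -3.4104 m/s.
|v| = 3.4104 m/s.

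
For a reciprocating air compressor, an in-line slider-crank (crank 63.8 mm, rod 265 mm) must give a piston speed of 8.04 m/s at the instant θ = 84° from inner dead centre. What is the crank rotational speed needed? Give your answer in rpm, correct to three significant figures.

For an in-line slider-crank, |v_piston| = rω|sinθ|·[1 + r cosθ/√(L² − r² sin²θ)].
With r = 0.0638 m, L = 0.265 m, θ = 84°: the bracketed kinematic factor |dx/dθ| = 0.065095 m.
ω = v/|dx/dθ| = 8.04/0.065095 = 123.51 rad/s.
N = 60ω/(2π) = 1179.4 rpm.

1180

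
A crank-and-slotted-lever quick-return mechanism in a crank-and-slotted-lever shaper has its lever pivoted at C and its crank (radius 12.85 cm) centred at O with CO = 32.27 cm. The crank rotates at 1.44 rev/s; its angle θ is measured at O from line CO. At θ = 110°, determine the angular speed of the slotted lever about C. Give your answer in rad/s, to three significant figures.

0.228

ω = 9.048 rad/s (from 1.44 rev/s).
Crank pin A relative to C: A = (d + r cosθ, r sinθ); lever angle φ = atan2(r sinθ, d + r cosθ).
Differentiating tanφ: φ̇ = rω(d cosθ + r)/(d² + r² + 2dr cosθ).
d² + r² + 2dr cosθ = |CA|² = 0.0922825 m²;  d cosθ + r = +0.01813 m.
|ω_lever| = |0.1285·9.048·+0.01813| / 0.0922825 = 0.22842 rad/s.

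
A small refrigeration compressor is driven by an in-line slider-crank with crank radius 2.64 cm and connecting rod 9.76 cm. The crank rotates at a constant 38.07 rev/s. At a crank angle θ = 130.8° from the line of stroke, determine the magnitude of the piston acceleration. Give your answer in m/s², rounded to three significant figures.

1040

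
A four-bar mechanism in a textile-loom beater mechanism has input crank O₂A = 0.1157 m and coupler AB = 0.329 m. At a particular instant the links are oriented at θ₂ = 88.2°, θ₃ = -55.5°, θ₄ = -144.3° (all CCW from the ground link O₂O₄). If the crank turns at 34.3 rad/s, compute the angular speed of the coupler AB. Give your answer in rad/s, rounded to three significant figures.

9.57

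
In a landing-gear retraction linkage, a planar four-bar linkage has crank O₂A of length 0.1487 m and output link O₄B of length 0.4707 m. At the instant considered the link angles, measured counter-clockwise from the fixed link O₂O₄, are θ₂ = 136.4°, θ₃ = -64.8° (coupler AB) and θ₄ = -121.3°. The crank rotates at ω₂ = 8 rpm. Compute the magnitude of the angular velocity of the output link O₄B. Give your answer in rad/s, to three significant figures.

ω₂ = 0.8378 rad/s (from 8 rpm).
Differentiating the loop-closure r₂e^{iθ₂}+r₃e^{iθ₃}=r₁+r₄e^{iθ₄} gives r₂ω₂e^{iθ₂}+r₃ω₃e^{iθ₃}=r₄ω₄e^{iθ₄}.
Eliminating the other unknown: ω₄ = r₂ω₂ sin(θ₂−θ₃) / [r₄ sin(θ₄−θ₃)].
Numerator sine = -0.36162; denominator sine = -0.83389.
Result = 0.1487·0.8378·(-0.36162) / (0.4707·(-0.83389)) = +0.11477 rad/s; magnitude 0.11477 rad/s.

0.115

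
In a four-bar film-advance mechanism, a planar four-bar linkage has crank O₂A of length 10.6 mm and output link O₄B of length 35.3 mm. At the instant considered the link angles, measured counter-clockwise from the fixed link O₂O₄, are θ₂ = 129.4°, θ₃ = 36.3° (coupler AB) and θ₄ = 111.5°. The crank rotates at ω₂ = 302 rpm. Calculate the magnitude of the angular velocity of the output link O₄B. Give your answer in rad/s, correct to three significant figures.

9.81

ω₂ = 31.63 rad/s (from 302 rpm).
Differentiating the loop-closure r₂e^{iθ₂}+r₃e^{iθ₃}=r₁+r₄e^{iθ₄} gives r₂ω₂e^{iθ₂}+r₃ω₃e^{iθ₃}=r₄ω₄e^{iθ₄}.
Eliminating the other unknown: ω₄ = r₂ω₂ sin(θ₂−θ₃) / [r₄ sin(θ₄−θ₃)].
Numerator sine = +0.99854; denominator sine = +0.96682.
Result = 0.0106·31.63·(+0.99854) / (0.0353·(+0.96682)) = +9.8081 rad/s; magnitude 9.8081 rad/s.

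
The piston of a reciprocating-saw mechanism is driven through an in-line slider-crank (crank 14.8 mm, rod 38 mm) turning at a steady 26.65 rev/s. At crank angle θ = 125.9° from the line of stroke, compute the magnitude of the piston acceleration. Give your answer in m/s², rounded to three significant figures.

290

ω = 2π·26.6 = 167.4 rad/s
x(θ) = r cosθ + √(L² − r² sin²θ); with ω constant, a = ω²·d²x/dθ².
d²x/dθ² = −r cosθ − r²(cos2θ)/√u − r⁴ sin²2θ/(4u^{3/2}),  u = L² − r² sin²θ = 0.00130027 m².
Substituting r = 0.0148 m, L = 0.038 m, θ = 125.9°: d²x/dθ² = +0.010345 m.
a = ω²·d²x/dθ² = (167.4)²·(+0.010345) = +290.05 m/s²;  |a| = 290.05 m/s².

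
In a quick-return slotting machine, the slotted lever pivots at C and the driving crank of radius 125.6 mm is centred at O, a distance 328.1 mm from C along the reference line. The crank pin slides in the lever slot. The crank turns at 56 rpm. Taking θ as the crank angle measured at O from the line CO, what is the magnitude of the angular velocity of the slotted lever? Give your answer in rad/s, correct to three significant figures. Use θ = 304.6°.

ω = 5.864 rad/s (from 56 rpm).
Crank pin A relative to C: A = (d + r cosθ, r sinθ); lever angle φ = atan2(r sinθ, d + r cosθ).
Differentiating tanφ: φ̇ = rω(d cosθ + r)/(d² + r² + 2dr cosθ).
d² + r² + 2dr cosθ = |CA|² = 0.170226 m²;  d cosθ + r = +0.31191 m.
|ω_lever| = |0.1256·5.864·+0.31191| / 0.170226 = 1.3496 rad/s.

1.35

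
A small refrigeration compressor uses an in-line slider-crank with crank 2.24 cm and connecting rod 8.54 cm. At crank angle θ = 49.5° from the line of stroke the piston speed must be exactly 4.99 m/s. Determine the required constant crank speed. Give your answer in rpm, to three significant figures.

For an in-line slider-crank, |v_piston| = rω|sinθ|·[1 + r cosθ/√(L² − r² sin²θ)].
With r = 0.0224 m, L = 0.0854 m, θ = 49.5°: the bracketed kinematic factor |dx/dθ| = 0.019994 m.
ω = v/|dx/dθ| = 4.99/0.019994 = 249.57 rad/s.
N = 60ω/(2π) = 2383.2 rpm.

2380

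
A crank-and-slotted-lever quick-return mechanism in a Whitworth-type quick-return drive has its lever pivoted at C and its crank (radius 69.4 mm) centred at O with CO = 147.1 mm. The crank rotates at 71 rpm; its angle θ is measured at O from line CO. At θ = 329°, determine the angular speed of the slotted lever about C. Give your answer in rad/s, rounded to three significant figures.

ω = 7.435 rad/s (from 71 rpm).
Crank pin A relative to C: A = (d + r cosθ, r sinθ); lever angle φ = atan2(r sinθ, d + r cosθ).
Differentiating tanφ: φ̇ = rω(d cosθ + r)/(d² + r² + 2dr cosθ).
d² + r² + 2dr cosθ = |CA|² = 0.043956 m²;  d cosθ + r = +0.19549 m.
|ω_lever| = |0.0694·7.435·+0.19549| / 0.043956 = 2.2948 rad/s.

2.29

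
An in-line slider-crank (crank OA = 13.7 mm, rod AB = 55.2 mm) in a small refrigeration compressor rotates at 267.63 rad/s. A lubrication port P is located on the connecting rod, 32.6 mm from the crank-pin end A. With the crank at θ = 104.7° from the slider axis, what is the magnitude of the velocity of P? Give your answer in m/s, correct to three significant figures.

3.43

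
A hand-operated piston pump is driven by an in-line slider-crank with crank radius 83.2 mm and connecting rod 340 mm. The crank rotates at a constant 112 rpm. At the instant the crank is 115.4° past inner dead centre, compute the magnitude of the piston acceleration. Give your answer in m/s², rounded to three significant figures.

6.70

ω = 2π·112/60 = 11.73 rad/s
x(θ) = r cosθ + √(L² − r² sin²θ); with ω constant, a = ω²·d²x/dθ².
d²x/dθ² = −r cosθ − r²(cos2θ)/√u − r⁴ sin²2θ/(4u^{3/2}),  u = L² − r² sin²θ = 0.109951 m².
Substituting r = 0.0832 m, L = 0.34 m, θ = 115.4°: d²x/dθ² = +0.048684 m.
a = ω²·d²x/dθ² = (11.73)²·(+0.048684) = +6.697 m/s²;  |a| = 6.697 m/s².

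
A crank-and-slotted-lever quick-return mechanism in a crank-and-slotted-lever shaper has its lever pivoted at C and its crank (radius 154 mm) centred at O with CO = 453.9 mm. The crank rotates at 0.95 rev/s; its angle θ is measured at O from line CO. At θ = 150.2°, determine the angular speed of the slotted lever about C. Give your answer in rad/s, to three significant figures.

2.03

ω = 5.969 rad/s (from 0.95 rev/s).
Crank pin A relative to C: A = (d + r cosθ, r sinθ); lever angle φ = atan2(r sinθ, d + r cosθ).
Differentiating tanφ: φ̇ = rω(d cosθ + r)/(d² + r² + 2dr cosθ).
d² + r² + 2dr cosθ = |CA|² = 0.108427 m²;  d cosθ + r = -0.23988 m.
|ω_lever| = |0.154·5.969·-0.23988| / 0.108427 = 2.0337 rad/s.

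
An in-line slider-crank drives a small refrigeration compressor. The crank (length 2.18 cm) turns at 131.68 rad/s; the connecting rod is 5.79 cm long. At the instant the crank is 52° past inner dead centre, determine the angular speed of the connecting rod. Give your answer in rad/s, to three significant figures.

ω = 131.7 rad/s
The rod makes angle φ with the slider axis where L sinφ = r sinθ; differentiating, L cosφ·φ̇ = r ω cosθ.
L cosφ = √(L² − r² sin²θ) = 0.055293 m.
|ω_rod| = r ω |cosθ| / √(L² − r² sin²θ) = 0.0218·131.7·0.61566/0.055293 = 31.963 rad/s.

32.0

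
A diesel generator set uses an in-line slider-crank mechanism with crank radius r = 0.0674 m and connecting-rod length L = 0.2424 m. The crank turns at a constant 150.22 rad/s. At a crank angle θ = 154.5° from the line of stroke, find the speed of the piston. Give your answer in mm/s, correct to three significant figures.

ω = 150.2 rad/s
For an in-line slider-crank, x = r cosθ + √(L² − r² sin²θ), so v = −rω sinθ·[1 + r cosθ/√(L² − r² sin²θ)].
With r = 0.0674 m, L = 0.2424 m, θ = 154.5°: √(L² − r² sin²θ) = 0.24066 m.
v = −0.0674·150.2·0.43051·[1 + 0.0674·-0.90259/0.24066] = -3.257 m/s.
|v| = 3.257 m/s = 3257 mm/s.

3260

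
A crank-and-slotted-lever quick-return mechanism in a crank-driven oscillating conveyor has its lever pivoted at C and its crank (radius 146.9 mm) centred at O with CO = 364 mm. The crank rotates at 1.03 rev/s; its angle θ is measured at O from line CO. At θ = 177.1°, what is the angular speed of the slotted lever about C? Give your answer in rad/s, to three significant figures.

ω = 6.472 rad/s (from 1.03 rev/s).
Crank pin A relative to C: A = (d + r cosθ, r sinθ); lever angle φ = atan2(r sinθ, d + r cosθ).
Differentiating tanφ: φ̇ = rω(d cosθ + r)/(d² + r² + 2dr cosθ).
d² + r² + 2dr cosθ = |CA|² = 0.0472694 m²;  d cosθ + r = -0.21663 m.
|ω_lever| = |0.1469·6.472·-0.21663| / 0.0472694 = 4.357 rad/s.

4.36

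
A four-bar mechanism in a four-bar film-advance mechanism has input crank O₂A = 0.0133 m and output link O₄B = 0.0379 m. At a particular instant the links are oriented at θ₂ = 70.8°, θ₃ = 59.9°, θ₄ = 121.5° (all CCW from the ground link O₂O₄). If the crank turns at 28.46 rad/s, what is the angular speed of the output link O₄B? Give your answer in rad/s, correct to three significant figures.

2.15

ω₂ = 28.46 rad/s
Differentiating the loop-closure r₂e^{iθ₂}+r₃e^{iθ₃}=r₁+r₄e^{iθ₄} gives r₂ω₂e^{iθ₂}+r₃ω₃e^{iθ₃}=r₄ω₄e^{iθ₄}.
Eliminating the other unknown: ω₄ = r₂ω₂ sin(θ₂−θ₃) / [r₄ sin(θ₄−θ₃)].
Numerator sine = +0.18910; denominator sine = +0.87965.
Result = 0.0133·28.46·(+0.18910) / (0.0379·(+0.87965)) = +2.1469 rad/s; magnitude 2.1469 rad/s.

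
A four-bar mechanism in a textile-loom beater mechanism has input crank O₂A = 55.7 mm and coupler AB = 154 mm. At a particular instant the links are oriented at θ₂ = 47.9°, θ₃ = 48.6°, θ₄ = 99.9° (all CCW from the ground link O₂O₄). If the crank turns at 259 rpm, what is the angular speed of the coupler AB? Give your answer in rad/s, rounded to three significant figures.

9.91

ω₂ = 27.12 rad/s (from 259 rpm).
Differentiating the loop-closure r₂e^{iθ₂}+r₃e^{iθ₃}=r₁+r₄e^{iθ₄} gives r₂ω₂e^{iθ₂}+r₃ω₃e^{iθ₃}=r₄ω₄e^{iθ₄}.
Eliminating the other unknown: ω₃ = r₂ω₂ sin(θ₄−θ₂) / [r₃ sin(θ₃−θ₄)].
Numerator sine = +0.78801; denominator sine = -0.78043.
Result = 0.0557·27.12·(+0.78801) / (0.154·(-0.78043)) = -9.9051 rad/s; magnitude 9.9051 rad/s.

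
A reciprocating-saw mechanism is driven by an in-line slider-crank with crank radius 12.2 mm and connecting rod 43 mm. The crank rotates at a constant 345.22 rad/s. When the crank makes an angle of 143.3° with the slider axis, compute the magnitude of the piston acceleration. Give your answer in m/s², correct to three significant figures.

ω = 345.2 rad/s
x(θ) = r cosθ + √(L² − r² sin²θ); with ω constant, a = ω²·d²x/dθ².
d²x/dθ² = −r cosθ − r²(cos2θ)/√u − r⁴ sin²2θ/(4u^{3/2}),  u = L² − r² sin²θ = 0.00179584 m².
Substituting r = 0.0122 m, L = 0.043 m, θ = 143.3°: d²x/dθ² = +0.0087114 m.
a = ω²·d²x/dθ² = (345.2)²·(+0.0087114) = +1038.2 m/s²;  |a| = 1038.2 m/s².

1040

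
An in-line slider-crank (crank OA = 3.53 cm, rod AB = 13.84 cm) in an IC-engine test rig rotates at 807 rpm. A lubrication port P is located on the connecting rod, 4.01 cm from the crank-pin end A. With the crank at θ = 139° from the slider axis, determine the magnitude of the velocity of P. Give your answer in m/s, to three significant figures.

2.44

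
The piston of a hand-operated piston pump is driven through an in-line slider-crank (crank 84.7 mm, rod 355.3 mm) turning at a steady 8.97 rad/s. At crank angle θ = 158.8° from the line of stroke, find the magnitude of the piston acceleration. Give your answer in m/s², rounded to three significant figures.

5.14

ω = 8.97 rad/s
x(θ) = r cosθ + √(L² − r² sin²θ); with ω constant, a = ω²·d²x/dθ².
d²x/dθ² = −r cosθ − r²(cos2θ)/√u − r⁴ sin²2θ/(4u^{3/2}),  u = L² − r² sin²θ = 0.1253 m².
Substituting r = 0.0847 m, L = 0.3553 m, θ = 158.8°: d²x/dθ² = +0.06387 m.
a = ω²·d²x/dθ² = (8.97)²·(+0.06387) = +5.139 m/s²;  |a| = 5.139 m/s².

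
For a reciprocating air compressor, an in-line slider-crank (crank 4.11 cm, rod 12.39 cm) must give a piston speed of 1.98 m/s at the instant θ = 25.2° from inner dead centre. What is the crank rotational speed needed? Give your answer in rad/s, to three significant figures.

86.8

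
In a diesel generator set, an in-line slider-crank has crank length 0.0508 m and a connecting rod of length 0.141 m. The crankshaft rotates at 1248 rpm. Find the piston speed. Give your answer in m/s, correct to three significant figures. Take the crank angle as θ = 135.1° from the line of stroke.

3.45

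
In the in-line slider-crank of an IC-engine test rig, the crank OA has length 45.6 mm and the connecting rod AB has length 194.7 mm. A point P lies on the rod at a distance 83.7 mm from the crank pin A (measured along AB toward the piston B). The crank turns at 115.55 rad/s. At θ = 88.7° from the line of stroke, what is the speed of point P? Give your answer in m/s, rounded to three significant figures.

ω = 115.5 rad/s.  Crank-pin speed |V_A| = rω = 5.2691 m/s, perpendicular to OA.
Rod angle: sinφ = −(r/L) sinθ ⇒ φ = -13.541°; ω_rod = −rω cosθ/√(L²−r²sin²θ) = -0.63153 rad/s.
V_P = V_A + ω_rod × AP, with AP = 0.0837 m along the rod.
Components: V_Px = −rω sinθ − a·ω_rod·sinφ = -5.2801 m/s;  V_Py = rω cosθ + a·ω_rod·cosφ = +0.068151 m/s.
|V_P| = √(V_Px² + V_Py²) = 5.2805 m/s.

5.28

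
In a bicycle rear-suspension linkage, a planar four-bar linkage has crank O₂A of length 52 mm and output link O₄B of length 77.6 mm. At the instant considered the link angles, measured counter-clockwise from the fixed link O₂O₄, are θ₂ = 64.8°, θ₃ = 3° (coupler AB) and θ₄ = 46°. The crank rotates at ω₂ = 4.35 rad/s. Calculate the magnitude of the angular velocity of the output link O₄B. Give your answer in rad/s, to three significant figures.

3.77

ω₂ = 4.35 rad/s
Differentiating the loop-closure r₂e^{iθ₂}+r₃e^{iθ₃}=r₁+r₄e^{iθ₄} gives r₂ω₂e^{iθ₂}+r₃ω₃e^{iθ₃}=r₄ω₄e^{iθ₄}.
Eliminating the other unknown: ω₄ = r₂ω₂ sin(θ₂−θ₃) / [r₄ sin(θ₄−θ₃)].
Numerator sine = +0.88130; denominator sine = +0.68200.
Result = 0.052·4.35·(+0.88130) / (0.0776·(+0.68200)) = +3.7668 rad/s; magnitude 3.7668 rad/s.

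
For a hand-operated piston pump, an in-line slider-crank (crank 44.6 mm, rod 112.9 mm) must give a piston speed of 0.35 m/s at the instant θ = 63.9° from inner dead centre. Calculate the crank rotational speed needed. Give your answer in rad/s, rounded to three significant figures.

7.37

For an in-line slider-crank, |v_piston| = rω|sinθ|·[1 + r cosθ/√(L² − r² sin²θ)].
With r = 0.0446 m, L = 0.1129 m, θ = 63.9°: the bracketed kinematic factor |dx/dθ| = 0.047497 m.
ω = v/|dx/dθ| = 0.35/0.047497 = 7.3689 rad/s.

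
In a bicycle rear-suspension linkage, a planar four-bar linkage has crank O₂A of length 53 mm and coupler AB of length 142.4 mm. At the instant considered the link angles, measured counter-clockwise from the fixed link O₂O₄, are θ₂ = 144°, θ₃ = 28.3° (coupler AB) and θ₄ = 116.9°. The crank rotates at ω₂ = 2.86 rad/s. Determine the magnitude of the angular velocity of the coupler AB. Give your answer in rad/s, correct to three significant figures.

0.485

ω₂ = 2.86 rad/s
Differentiating the loop-closure r₂e^{iθ₂}+r₃e^{iθ₃}=r₁+r₄e^{iθ₄} gives r₂ω₂e^{iθ₂}+r₃ω₃e^{iθ₃}=r₄ω₄e^{iθ₄}.
Eliminating the other unknown: ω₃ = r₂ω₂ sin(θ₄−θ₂) / [r₃ sin(θ₃−θ₄)].
Numerator sine = -0.45554; denominator sine = -0.99970.
Result = 0.053·2.86·(-0.45554) / (0.1424·(-0.99970)) = +0.48506 rad/s; magnitude 0.48506 rad/s.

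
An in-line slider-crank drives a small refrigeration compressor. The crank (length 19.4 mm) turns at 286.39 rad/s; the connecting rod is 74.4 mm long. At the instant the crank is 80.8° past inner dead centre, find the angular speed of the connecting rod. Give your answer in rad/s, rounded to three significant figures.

ω = 286.4 rad/s
The rod makes angle φ with the slider axis where L sinφ = r sinθ; differentiating, L cosφ·φ̇ = r ω cosθ.
L cosφ = √(L² − r² sin²θ) = 0.071893 m.
|ω_rod| = r ω |cosθ| / √(L² − r² sin²θ) = 0.0194·286.4·0.15988/0.071893 = 12.356 rad/s.

12.4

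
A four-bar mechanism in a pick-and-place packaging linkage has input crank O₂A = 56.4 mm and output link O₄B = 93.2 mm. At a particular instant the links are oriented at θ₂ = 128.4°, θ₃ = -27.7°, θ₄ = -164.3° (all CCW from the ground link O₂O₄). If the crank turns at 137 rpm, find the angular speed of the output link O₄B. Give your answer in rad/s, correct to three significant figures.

ω₂ = 14.35 rad/s (from 137 rpm).
Differentiating the loop-closure r₂e^{iθ₂}+r₃e^{iθ₃}=r₁+r₄e^{iθ₄} gives r₂ω₂e^{iθ₂}+r₃ω₃e^{iθ₃}=r₄ω₄e^{iθ₄}.
Eliminating the other unknown: ω₄ = r₂ω₂ sin(θ₂−θ₃) / [r₄ sin(θ₄−θ₃)].
Numerator sine = +0.40514; denominator sine = -0.68709.
Result = 0.0564·14.35·(+0.40514) / (0.0932·(-0.68709)) = -5.1193 rad/s; magnitude 5.1193 rad/s.

5.12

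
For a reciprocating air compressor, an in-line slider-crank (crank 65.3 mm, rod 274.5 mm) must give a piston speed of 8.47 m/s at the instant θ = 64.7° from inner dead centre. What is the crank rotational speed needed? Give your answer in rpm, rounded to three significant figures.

1240

For an in-line slider-crank, |v_piston| = rω|sinθ|·[1 + r cosθ/√(L² − r² sin²θ)].
With r = 0.0653 m, L = 0.2745 m, θ = 64.7°: the bracketed kinematic factor |dx/dθ| = 0.065182 m.
ω = v/|dx/dθ| = 8.47/0.065182 = 129.94 rad/s.
N = 60ω/(2π) = 1240.9 rpm.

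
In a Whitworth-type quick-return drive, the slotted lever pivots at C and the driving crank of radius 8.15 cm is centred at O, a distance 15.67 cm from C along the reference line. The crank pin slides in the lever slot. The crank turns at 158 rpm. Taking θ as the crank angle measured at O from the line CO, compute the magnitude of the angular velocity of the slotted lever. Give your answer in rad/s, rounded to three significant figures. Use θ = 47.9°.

ω = 16.55 rad/s (from 158 rpm).
Crank pin A relative to C: A = (d + r cosθ, r sinθ); lever angle φ = atan2(r sinθ, d + r cosθ).
Differentiating tanφ: φ̇ = rω(d cosθ + r)/(d² + r² + 2dr cosθ).
d² + r² + 2dr cosθ = |CA|² = 0.0483212 m²;  d cosθ + r = +0.18656 m.
|ω_lever| = |0.0815·16.55·+0.18656| / 0.0483212 = 5.2061 rad/s.

5.21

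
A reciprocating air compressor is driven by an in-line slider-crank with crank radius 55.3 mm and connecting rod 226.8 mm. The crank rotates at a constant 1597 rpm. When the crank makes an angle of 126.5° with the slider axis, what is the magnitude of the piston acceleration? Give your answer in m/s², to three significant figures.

ω = 2π·1597/60 = 167.2 rad/s
x(θ) = r cosθ + √(L² − r² sin²θ); with ω constant, a = ω²·d²x/dθ².
d²x/dθ² = −r cosθ − r²(cos2θ)/√u − r⁴ sin²2θ/(4u^{3/2}),  u = L² − r² sin²θ = 0.0494621 m².
Substituting r = 0.0553 m, L = 0.2268 m, θ = 126.5°: d²x/dθ² = +0.03672 m.
a = ω²·d²x/dθ² = (167.2)²·(+0.03672) = +1027 m/s²;  |a| = 1027 m/s².

1030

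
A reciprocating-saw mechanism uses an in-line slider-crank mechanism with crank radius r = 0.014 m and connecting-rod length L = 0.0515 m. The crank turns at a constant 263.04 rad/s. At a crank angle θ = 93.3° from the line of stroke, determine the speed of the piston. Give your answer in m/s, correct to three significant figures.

3.62

ω = 263 rad/s
For an in-line slider-crank, x = r cosθ + √(L² − r² sin²θ), so v = −rω sinθ·[1 + r cosθ/√(L² − r² sin²θ)].
With r = 0.014 m, L = 0.0515 m, θ = 93.3°: √(L² − r² sin²θ) = 0.049567 m.
v = −0.014·263·0.99834·[1 + 0.014·-0.05756/0.049567] = -3.6167 m/s.
|v| = 3.6167 m/s.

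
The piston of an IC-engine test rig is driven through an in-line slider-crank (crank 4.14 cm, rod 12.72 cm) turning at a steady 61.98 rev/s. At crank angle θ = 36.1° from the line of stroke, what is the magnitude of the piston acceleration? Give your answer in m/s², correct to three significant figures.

ω = 2π·62 = 389.4 rad/s
x(θ) = r cosθ + √(L² − r² sin²θ); with ω constant, a = ω²·d²x/dθ².
d²x/dθ² = −r cosθ − r²(cos2θ)/√u − r⁴ sin²2θ/(4u^{3/2}),  u = L² − r² sin²θ = 0.0155848 m².
Substituting r = 0.0414 m, L = 0.1272 m, θ = 36.1°: d²x/dθ² = -0.03799 m.
a = ω²·d²x/dθ² = (389.4)²·(-0.03799) = -5761.5 m/s²;  |a| = 5761.5 m/s².

5760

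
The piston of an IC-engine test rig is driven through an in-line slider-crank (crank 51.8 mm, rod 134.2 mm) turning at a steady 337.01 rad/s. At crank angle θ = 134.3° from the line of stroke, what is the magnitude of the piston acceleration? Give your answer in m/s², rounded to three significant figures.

ω = 337 rad/s
x(θ) = r cosθ + √(L² − r² sin²θ); with ω constant, a = ω²·d²x/dθ².
d²x/dθ² = −r cosθ − r²(cos2θ)/√u − r⁴ sin²2θ/(4u^{3/2}),  u = L² − r² sin²θ = 0.0166352 m².
Substituting r = 0.0518 m, L = 0.1342 m, θ = 134.3°: d²x/dθ² = +0.035848 m.
a = ω²·d²x/dθ² = (337)²·(+0.035848) = +4071.4 m/s²;  |a| = 4071.4 m/s².

4070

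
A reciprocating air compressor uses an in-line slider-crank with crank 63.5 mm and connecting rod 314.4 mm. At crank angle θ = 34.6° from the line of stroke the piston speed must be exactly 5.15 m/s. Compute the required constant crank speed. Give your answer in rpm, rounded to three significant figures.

1170

For an in-line slider-crank, |v_piston| = rω|sinθ|·[1 + r cosθ/√(L² − r² sin²θ)].
With r = 0.0635 m, L = 0.3144 m, θ = 34.6°: the bracketed kinematic factor |dx/dθ| = 0.042093 m.
ω = v/|dx/dθ| = 5.15/0.042093 = 122.35 rad/s.
N = 60ω/(2π) = 1168.4 rpm.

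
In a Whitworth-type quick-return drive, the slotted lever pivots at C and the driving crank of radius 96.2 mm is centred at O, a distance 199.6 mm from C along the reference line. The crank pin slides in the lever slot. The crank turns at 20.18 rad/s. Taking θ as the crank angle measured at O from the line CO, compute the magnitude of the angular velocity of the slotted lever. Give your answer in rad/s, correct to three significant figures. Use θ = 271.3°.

3.91

ω = 20.18 rad/s
Crank pin A relative to C: A = (d + r cosθ, r sinθ); lever angle φ = atan2(r sinθ, d + r cosθ).
Differentiating tanφ: φ̇ = rω(d cosθ + r)/(d² + r² + 2dr cosθ).
d² + r² + 2dr cosθ = |CA|² = 0.0499659 m²;  d cosθ + r = +0.10073 m.
|ω_lever| = |0.0962·20.18·+0.10073| / 0.0499659 = 3.9136 rad/s.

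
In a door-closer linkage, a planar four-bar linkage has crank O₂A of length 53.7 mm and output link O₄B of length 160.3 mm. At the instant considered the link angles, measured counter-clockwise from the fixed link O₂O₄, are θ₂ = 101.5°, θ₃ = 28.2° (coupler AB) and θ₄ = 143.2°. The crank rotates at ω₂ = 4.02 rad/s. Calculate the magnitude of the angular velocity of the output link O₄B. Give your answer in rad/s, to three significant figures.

1.42

ω₂ = 4.02 rad/s
Differentiating the loop-closure r₂e^{iθ₂}+r₃e^{iθ₃}=r₁+r₄e^{iθ₄} gives r₂ω₂e^{iθ₂}+r₃ω₃e^{iθ₃}=r₄ω₄e^{iθ₄}.
Eliminating the other unknown: ω₄ = r₂ω₂ sin(θ₂−θ₃) / [r₄ sin(θ₄−θ₃)].
Numerator sine = +0.95782; denominator sine = +0.90631.
Result = 0.0537·4.02·(+0.95782) / (0.1603·(+0.90631)) = +1.4232 rad/s; magnitude 1.4232 rad/s.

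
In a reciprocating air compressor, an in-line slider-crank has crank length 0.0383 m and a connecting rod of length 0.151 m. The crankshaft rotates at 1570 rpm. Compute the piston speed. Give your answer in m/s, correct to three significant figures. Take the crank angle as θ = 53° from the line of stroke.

ω = 2π·1570/60 = 164.4 rad/s
For an in-line slider-crank, x = r cosθ + √(L² − r² sin²θ), so v = −rω sinθ·[1 + r cosθ/√(L² − r² sin²θ)].
With r = 0.0383 m, L = 0.151 m, θ = 53°: √(L² − r² sin²θ) = 0.14787 m.
v = −0.0383·164.4·0.79864·[1 + 0.0383·0.60182/0.14787] = -5.8128 m/s.
|v| = 5.8128 m/s.

5.81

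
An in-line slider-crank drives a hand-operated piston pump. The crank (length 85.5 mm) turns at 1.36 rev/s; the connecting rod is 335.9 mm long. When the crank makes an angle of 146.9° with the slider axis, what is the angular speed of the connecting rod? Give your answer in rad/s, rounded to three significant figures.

ω = 8.545 rad/s (converted from 1.36 rev/s).
The rod makes angle φ with the slider axis where L sinφ = r sinθ; differentiating, L cosφ·φ̇ = r ω cosθ.
L cosφ = √(L² − r² sin²θ) = 0.33264 m.
|ω_rod| = r ω |cosθ| / √(L² − r² sin²θ) = 0.0855·8.545·0.83772/0.33264 = 1.84 rad/s.

1.84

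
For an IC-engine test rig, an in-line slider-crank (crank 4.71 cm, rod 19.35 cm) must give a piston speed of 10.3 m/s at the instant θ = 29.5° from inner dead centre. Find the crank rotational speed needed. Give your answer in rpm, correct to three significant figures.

For an in-line slider-crank, |v_piston| = rω|sinθ|·[1 + r cosθ/√(L² − r² sin²θ)].
With r = 0.0471 m, L = 0.1935 m, θ = 29.5°: the bracketed kinematic factor |dx/dθ| = 0.028142 m.
ω = v/|dx/dθ| = 10.3/0.028142 = 366 rad/s.
N = 60ω/(2π) = 3495 rpm.

3500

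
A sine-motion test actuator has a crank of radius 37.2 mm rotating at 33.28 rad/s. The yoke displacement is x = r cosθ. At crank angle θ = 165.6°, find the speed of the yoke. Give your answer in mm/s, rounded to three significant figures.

308

ω = 33.28 rad/s
x = r cosθ ⇒ ẋ = −rω sinθ.
|v| = rω|sinθ| = 0.0372·33.28·|sin 165.6°| = 0.30788 m/s = 307.88 mm/s.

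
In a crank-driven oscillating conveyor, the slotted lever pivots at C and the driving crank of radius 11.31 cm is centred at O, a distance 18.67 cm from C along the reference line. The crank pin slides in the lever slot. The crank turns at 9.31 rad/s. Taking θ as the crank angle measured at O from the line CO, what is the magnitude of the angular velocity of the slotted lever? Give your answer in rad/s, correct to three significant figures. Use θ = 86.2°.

ω = 9.31 rad/s
Crank pin A relative to C: A = (d + r cosθ, r sinθ); lever angle φ = atan2(r sinθ, d + r cosθ).
Differentiating tanφ: φ̇ = rω(d cosθ + r)/(d² + r² + 2dr cosθ).
d² + r² + 2dr cosθ = |CA|² = 0.0504473 m²;  d cosθ + r = +0.12547 m.
|ω_lever| = |0.1131·9.31·+0.12547| / 0.0504473 = 2.6189 rad/s.

2.62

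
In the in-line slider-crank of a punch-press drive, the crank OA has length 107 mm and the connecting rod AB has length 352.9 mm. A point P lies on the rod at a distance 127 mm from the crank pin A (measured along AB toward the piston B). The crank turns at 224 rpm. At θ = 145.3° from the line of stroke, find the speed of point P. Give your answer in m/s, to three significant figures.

1.85

ω = 23.46 rad/s.  Crank-pin speed |V_A| = rω = 2.5099 m/s, perpendicular to OA.
Rod angle: sinφ = −(r/L) sinθ ⇒ φ = -9.939°; ω_rod = −rω cosθ/√(L²−r²sin²θ) = +5.9364 rad/s.
V_P = V_A + ω_rod × AP, with AP = 0.127 m along the rod.
Components: V_Px = −rω sinθ − a·ω_rod·sinφ = -1.2987 m/s;  V_Py = rω cosθ + a·ω_rod·cosφ = -1.3209 m/s.
|V_P| = √(V_Px² + V_Py²) = 1.8524 m/s.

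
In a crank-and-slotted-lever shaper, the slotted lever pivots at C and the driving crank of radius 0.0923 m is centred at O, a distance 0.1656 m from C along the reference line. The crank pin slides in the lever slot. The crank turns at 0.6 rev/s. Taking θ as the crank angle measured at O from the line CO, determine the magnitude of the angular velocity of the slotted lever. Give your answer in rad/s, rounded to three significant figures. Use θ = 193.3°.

3.87

ω = 3.77 rad/s (from 0.6 rev/s).
Crank pin A relative to C: A = (d + r cosθ, r sinθ); lever angle φ = atan2(r sinθ, d + r cosθ).
Differentiating tanφ: φ̇ = rω(d cosθ + r)/(d² + r² + 2dr cosθ).
d² + r² + 2dr cosθ = |CA|² = 0.00619281 m²;  d cosθ + r = -0.068858 m.
|ω_lever| = |0.0923·3.77·-0.068858| / 0.00619281 = 3.869 rad/s.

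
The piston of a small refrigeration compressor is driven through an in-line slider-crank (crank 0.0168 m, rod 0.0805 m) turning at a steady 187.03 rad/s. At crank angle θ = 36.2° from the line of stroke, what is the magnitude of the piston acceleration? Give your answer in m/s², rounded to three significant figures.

ω = 187 rad/s
x(θ) = r cosθ + √(L² − r² sin²θ); with ω constant, a = ω²·d²x/dθ².
d²x/dθ² = −r cosθ − r²(cos2θ)/√u − r⁴ sin²2θ/(4u^{3/2}),  u = L² − r² sin²θ = 0.0063818 m².
Substituting r = 0.0168 m, L = 0.0805 m, θ = 36.2°: d²x/dθ² = -0.014661 m.
a = ω²·d²x/dθ² = (187)²·(-0.014661) = -512.83 m/s²;  |a| = 512.83 m/s².

513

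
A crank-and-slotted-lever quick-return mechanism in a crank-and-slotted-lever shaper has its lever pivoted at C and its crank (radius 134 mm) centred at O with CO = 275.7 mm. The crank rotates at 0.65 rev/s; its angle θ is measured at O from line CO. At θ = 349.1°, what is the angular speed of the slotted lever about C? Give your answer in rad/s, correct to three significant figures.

ω = 4.084 rad/s (from 0.65 rev/s).
Crank pin A relative to C: A = (d + r cosθ, r sinθ); lever angle φ = atan2(r sinθ, d + r cosθ).
Differentiating tanφ: φ̇ = rω(d cosθ + r)/(d² + r² + 2dr cosθ).
d² + r² + 2dr cosθ = |CA|² = 0.166521 m²;  d cosθ + r = +0.40473 m.
|ω_lever| = |0.134·4.084·+0.40473| / 0.166521 = 1.3301 rad/s.

1.33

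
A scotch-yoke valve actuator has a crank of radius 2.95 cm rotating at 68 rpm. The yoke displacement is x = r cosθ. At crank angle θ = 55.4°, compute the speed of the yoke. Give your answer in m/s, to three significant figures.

ω = 7.121 rad/s (from 68 rpm).
x = r cosθ ⇒ ẋ = −rω sinθ.
|v| = rω|sinθ| = 0.0295·7.121·|sin 55.4°| = 0.17291 m/s.

0.173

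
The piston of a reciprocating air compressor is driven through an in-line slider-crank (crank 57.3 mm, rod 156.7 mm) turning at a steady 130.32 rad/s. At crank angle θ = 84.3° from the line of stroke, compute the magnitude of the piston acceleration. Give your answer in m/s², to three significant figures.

277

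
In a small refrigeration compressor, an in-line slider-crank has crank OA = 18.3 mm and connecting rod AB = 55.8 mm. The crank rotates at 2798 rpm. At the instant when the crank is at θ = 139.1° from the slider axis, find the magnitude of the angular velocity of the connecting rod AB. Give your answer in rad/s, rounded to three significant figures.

74.4

ω = 293 rad/s (converted from 2798 rpm).
The rod makes angle φ with the slider axis where L sinφ = r sinθ; differentiating, L cosφ·φ̇ = r ω cosθ.
L cosφ = √(L² − r² sin²θ) = 0.054498 m.
|ω_rod| = r ω |cosθ| / √(L² − r² sin²θ) = 0.0183·293·0.75585/0.054498 = 74.367 rad/s.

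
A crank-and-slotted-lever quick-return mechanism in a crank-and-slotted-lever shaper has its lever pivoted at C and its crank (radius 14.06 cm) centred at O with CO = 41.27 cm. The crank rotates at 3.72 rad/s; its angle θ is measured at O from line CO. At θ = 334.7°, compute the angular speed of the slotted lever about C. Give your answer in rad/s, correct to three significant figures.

ω = 3.72 rad/s
Crank pin A relative to C: A = (d + r cosθ, r sinθ); lever angle φ = atan2(r sinθ, d + r cosθ).
Differentiating tanφ: φ̇ = rω(d cosθ + r)/(d² + r² + 2dr cosθ).
d² + r² + 2dr cosθ = |CA|² = 0.29501 m²;  d cosθ + r = +0.51371 m.
|ω_lever| = |0.1406·3.72·+0.51371| / 0.29501 = 0.91078 rad/s.

0.911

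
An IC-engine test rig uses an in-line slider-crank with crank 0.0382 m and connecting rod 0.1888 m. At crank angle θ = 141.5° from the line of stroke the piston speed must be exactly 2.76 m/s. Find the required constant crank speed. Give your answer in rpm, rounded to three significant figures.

1320

For an in-line slider-crank, |v_piston| = rω|sinθ|·[1 + r cosθ/√(L² − r² sin²θ)].
With r = 0.0382 m, L = 0.1888 m, θ = 141.5°: the bracketed kinematic factor |dx/dθ| = 0.019984 m.
ω = v/|dx/dθ| = 2.76/0.019984 = 138.11 rad/s.
N = 60ω/(2π) = 1318.8 rpm.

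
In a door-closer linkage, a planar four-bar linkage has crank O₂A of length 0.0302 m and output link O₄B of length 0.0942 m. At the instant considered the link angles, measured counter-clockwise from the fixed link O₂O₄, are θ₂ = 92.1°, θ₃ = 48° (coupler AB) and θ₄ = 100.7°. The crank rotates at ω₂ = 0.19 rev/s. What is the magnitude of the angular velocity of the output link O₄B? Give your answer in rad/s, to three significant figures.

ω₂ = 1.194 rad/s (from 0.19 rev/s).
Differentiating the loop-closure r₂e^{iθ₂}+r₃e^{iθ₃}=r₁+r₄e^{iθ₄} gives r₂ω₂e^{iθ₂}+r₃ω₃e^{iθ₃}=r₄ω₄e^{iθ₄}.
Eliminating the other unknown: ω₄ = r₂ω₂ sin(θ₂−θ₃) / [r₄ sin(θ₄−θ₃)].
Numerator sine = +0.69591; denominator sine = +0.79547.
Result = 0.0302·1.194·(+0.69591) / (0.0942·(+0.79547)) = +0.33483 rad/s; magnitude 0.33483 rad/s.

0.335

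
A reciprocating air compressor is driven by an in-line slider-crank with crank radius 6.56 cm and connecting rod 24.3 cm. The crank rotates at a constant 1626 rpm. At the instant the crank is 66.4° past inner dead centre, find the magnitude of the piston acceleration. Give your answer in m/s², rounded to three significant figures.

ω = 2π·1626/60 = 170.3 rad/s
x(θ) = r cosθ + √(L² − r² sin²θ); with ω constant, a = ω²·d²x/dθ².
d²x/dθ² = −r cosθ − r²(cos2θ)/√u − r⁴ sin²2θ/(4u^{3/2}),  u = L² − r² sin²θ = 0.0554354 m².
Substituting r = 0.0656 m, L = 0.243 m, θ = 66.4°: d²x/dθ² = -0.014035 m.
a = ω²·d²x/dθ² = (170.3)²·(-0.014035) = -406.93 m/s²;  |a| = 406.93 m/s².

407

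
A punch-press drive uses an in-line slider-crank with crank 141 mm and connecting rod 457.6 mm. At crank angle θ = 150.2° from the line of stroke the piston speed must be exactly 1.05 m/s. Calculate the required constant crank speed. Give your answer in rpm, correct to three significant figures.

For an in-line slider-crank, |v_piston| = rω|sinθ|·[1 + r cosθ/√(L² − r² sin²θ)].
With r = 0.141 m, L = 0.4576 m, θ = 150.2°: the bracketed kinematic factor |dx/dθ| = 0.051113 m.
ω = v/|dx/dθ| = 1.05/0.051113 = 20.543 rad/s.
N = 60ω/(2π) = 196.17 rpm.

196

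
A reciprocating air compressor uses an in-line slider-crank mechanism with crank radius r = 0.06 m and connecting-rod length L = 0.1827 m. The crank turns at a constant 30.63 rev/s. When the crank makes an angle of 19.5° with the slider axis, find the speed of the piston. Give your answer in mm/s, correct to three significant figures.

5060

ω = 2π·30.6 = 192.5 rad/s
For an in-line slider-crank, x = r cosθ + √(L² − r² sin²θ), so v = −rω sinθ·[1 + r cosθ/√(L² − r² sin²θ)].
With r = 0.06 m, L = 0.1827 m, θ = 19.5°: √(L² − r² sin²θ) = 0.1816 m.
v = −0.06·192.5·0.33381·[1 + 0.06·0.94264/0.1816] = -5.055 m/s.
|v| = 5.055 m/s = 5055 mm/s.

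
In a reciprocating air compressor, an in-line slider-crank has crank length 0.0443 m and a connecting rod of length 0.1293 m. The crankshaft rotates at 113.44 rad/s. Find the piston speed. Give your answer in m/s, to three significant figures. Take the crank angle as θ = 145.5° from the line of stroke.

ω = 113.4 rad/s
For an in-line slider-crank, x = r cosθ + √(L² − r² sin²θ), so v = −rω sinθ·[1 + r cosθ/√(L² − r² sin²θ)].
With r = 0.0443 m, L = 0.1293 m, θ = 145.5°: √(L² − r² sin²θ) = 0.12684 m.
v = −0.0443·113.4·0.56641·[1 + 0.0443·-0.82413/0.12684] = -2.0271 m/s.
|v| = 2.0271 m/s.

2.03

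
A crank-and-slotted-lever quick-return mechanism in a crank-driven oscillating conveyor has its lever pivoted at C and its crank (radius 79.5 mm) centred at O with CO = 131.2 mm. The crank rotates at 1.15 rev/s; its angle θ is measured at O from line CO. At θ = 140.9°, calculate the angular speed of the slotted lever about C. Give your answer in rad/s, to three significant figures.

1.75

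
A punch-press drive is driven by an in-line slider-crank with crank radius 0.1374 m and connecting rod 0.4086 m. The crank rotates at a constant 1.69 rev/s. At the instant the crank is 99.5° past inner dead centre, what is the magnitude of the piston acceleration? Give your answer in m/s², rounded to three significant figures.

7.76

ω = 2π·1.69 = 10.62 rad/s
x(θ) = r cosθ + √(L² − r² sin²θ); with ω constant, a = ω²·d²x/dθ².
d²x/dθ² = −r cosθ − r²(cos2θ)/√u − r⁴ sin²2θ/(4u^{3/2}),  u = L² − r² sin²θ = 0.148589 m².
Substituting r = 0.1374 m, L = 0.4086 m, θ = 99.5°: d²x/dθ² = +0.06882 m.
a = ω²·d²x/dθ² = (10.62)²·(+0.06882) = +7.7597 m/s²;  |a| = 7.7597 m/s².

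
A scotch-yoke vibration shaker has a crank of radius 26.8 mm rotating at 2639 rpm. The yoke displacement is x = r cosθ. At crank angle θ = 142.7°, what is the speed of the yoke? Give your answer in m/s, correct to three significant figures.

4.49

ω = 276.4 rad/s (from 2639 rpm).
x = r cosθ ⇒ ẋ = −rω sinθ.
|v| = rω|sinθ| = 0.0268·276.4·|sin 142.7°| = 4.4881 m/s.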